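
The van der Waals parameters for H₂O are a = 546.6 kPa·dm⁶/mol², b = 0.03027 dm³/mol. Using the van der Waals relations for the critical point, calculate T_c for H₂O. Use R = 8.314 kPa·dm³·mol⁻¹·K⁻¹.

For a van der Waals gas, T_c = 8a/(27Rb).
T_c = 8×546.6/(27×8.314×0.03027) = 4372.8/6.7949 = 643.5 K

T_c ≈ 643.5 K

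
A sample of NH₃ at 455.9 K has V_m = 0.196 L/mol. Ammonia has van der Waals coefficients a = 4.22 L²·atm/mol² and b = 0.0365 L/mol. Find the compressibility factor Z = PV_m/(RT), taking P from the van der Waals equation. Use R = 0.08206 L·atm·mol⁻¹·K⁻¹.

Z ≈ 0.6533

P = RT/(V_m − b) − a/V_m² = (0.08206)(455.9)/(0.196 − 0.0365) − 4.22/(0.196)²
  = 37.411/0.15950 − 109.85 = 234.55 − 109.85 = 124.70 atm
Z = PV_m/(RT) = (124.70)(0.196)/((0.08206)(455.9)) = 24.441/37.411 = 0.6533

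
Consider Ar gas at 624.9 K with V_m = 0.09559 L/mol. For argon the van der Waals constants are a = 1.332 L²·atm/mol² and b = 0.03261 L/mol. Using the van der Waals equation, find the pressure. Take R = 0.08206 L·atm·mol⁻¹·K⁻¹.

P ≈ 668.4 atm

P = RT/(V_m − b) − a/V_m²
RT/(V_m − b) = (0.08206)(624.9)/(0.09559 − 0.03261) = 51.279/0.062980 = 814.21 atm
a/V_m² = 1.332/(0.09559)² = 145.77 atm
P = 814.21 − 145.77 = 668.4 atm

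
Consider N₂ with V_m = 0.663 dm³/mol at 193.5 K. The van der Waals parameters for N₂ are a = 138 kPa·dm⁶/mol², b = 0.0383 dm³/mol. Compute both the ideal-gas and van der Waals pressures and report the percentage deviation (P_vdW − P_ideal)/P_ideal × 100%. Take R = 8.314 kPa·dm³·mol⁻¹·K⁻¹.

Ideal: P_ideal = RT/V_m = (8.314)(193.5)/0.663 = 2426.48 kPa
vdW: P = RT/(V_m − b) − a/V_m² = 1608.76/0.624700 − 138/0.439569 = 2575.25 − 313.944 = 2261.31 kPa
% deviation = (2261.31 − 2426.48)/2426.48 × 100% = -6.81%

-6.81 %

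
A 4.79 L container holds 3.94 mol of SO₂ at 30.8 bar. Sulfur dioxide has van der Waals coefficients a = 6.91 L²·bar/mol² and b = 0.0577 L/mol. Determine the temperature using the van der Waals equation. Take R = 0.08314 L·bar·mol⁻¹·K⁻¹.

T ≈ 494.1 K

T = (P + a n²/V²)(V − nb)/(nR)
P + a n²/V² = 30.8 + (6.91)(3.94)²/(4.79)² = 35.475 bar
V − nb = 4.79 − (3.94)(0.0577) = 4.5627 L
T = (35.475)(4.5627)/((3.94)(0.08314)) = 494.1 K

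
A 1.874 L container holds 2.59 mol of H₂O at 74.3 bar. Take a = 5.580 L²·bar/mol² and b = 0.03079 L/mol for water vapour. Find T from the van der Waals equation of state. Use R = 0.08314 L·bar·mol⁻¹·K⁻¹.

T ≈ 707.9 K

T = (P + a n²/V²)(V − nb)/(nR)
P + a n²/V² = 74.3 + (5.580)(2.59)²/(1.874)² = 84.958 bar
V − nb = 1.874 − (2.59)(0.03079) = 1.7943 L
T = (84.958)(1.7943)/((2.59)(0.08314)) = 707.9 K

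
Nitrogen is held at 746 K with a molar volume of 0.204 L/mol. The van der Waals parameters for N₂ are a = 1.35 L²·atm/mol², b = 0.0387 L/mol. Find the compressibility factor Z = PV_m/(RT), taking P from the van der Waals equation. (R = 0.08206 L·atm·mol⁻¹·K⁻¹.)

P = RT/(V_m − b) − a/V_m² = (0.08206)(746)/(0.204 − 0.0387) − 1.35/(0.204)²
  = 61.217/0.16530 − 32.439 = 370.34 − 32.439 = 337.90 atm
Z = PV_m/(RT) = (337.90)(0.204)/((0.08206)(746)) = 68.932/61.217 = 1.126

Z ≈ 1.126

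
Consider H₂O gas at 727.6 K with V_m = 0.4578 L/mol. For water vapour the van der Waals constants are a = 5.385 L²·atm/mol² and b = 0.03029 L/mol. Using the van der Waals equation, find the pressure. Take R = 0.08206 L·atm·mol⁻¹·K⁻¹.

P ≈ 114.0 atm

P = RT/(V_m − b) − a/V_m²
RT/(V_m − b) = (0.08206)(727.6)/(0.4578 − 0.03029) = 59.707/0.42751 = 139.66 atm
a/V_m² = 5.385/(0.4578)² = 25.694 atm
P = 139.66 − 25.694 = 114.0 atm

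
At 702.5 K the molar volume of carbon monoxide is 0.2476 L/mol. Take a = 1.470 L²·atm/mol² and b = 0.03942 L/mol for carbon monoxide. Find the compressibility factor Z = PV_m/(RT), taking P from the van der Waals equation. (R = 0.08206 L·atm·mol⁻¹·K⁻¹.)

Z ≈ 1.086

P = RT/(V_m − b) − a/V_m² = (0.08206)(702.5)/(0.2476 − 0.03942) − 1.470/(0.2476)²
  = 57.647/0.20818 − 23.978 = 276.91 − 23.978 = 252.93 atm
Z = PV_m/(RT) = (252.93)(0.2476)/((0.08206)(702.5)) = 62.625/57.647 = 1.086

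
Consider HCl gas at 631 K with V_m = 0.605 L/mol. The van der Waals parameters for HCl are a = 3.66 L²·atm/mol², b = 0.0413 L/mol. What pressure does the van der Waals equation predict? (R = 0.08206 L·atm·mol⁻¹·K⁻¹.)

P ≈ 81.86 atm

P = RT/(V_m − b) − a/V_m²
RT/(V_m − b) = (0.08206)(631)/(0.605 − 0.0413) = 51.780/0.56370 = 91.857 atm
a/V_m² = 3.66/(0.605)² = 9.9993 atm
P = 91.857 − 9.9993 = 81.86 atm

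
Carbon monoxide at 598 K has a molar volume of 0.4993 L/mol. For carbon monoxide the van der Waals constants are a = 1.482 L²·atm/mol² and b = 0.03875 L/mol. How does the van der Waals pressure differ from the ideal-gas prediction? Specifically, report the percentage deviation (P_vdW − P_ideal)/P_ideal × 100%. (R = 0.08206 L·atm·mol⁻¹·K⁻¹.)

2.37 %

Ideal: P_ideal = RT/V_m = (0.08206)(598)/0.4993 = 98.2814 atm
vdW: P = RT/(V_m − b) − a/V_m² = 49.0719/0.460550 − 1.482/0.249300 = 106.551 − 5.94465 = 100.606 atm
% deviation = (100.606 − 98.2814)/98.2814 × 100% = 2.37%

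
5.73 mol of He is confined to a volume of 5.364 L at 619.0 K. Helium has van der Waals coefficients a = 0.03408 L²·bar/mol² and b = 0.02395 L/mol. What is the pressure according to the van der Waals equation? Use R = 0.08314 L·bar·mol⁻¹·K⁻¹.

P = nRT/(V − nb) − a n²/V²
nRT/(V − nb) = (5.73)(0.08314)(619.0)/(5.364 − 5.73×0.02395) = 294.89/5.2268 = 56.419 bar
a n²/V² = (0.03408)(5.73)²/(5.364)² = 0.038889 bar
P = 56.419 − 0.038889 = 56.38 bar

P ≈ 56.38 bar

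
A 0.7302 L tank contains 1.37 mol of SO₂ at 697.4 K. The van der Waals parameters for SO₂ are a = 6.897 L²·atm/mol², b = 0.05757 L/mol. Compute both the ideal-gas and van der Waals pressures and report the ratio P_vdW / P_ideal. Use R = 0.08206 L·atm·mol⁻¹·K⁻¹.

P_vdW / P_ideal ≈ 0.8950

Ideal: P_ideal = nRT/V = (1.37)(0.08206)(697.4)/0.7302 = 107.372 atm
vdW: P = nRT/(V − nb) − a n²/V² = 78.4032/0.651329 − 12.9450/0.533192 = 120.374 − 24.2783 = 96.096 atm
Ratio = 96.096/107.372 = 0.8950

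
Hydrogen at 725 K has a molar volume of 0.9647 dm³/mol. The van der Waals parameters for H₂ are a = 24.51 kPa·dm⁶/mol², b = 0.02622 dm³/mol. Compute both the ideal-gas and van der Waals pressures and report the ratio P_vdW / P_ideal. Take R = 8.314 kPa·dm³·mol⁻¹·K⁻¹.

Ideal: P_ideal = RT/V_m = (8.314)(725)/0.9647 = 6248.21 kPa
vdW: P = RT/(V_m − b) − a/V_m² = 6027.65/0.938480 − 24.51/0.930646 = 6422.78 − 26.3365 = 6396.44 kPa
Ratio = 6396.44/6248.21 = 1.024

P_vdW / P_ideal ≈ 1.024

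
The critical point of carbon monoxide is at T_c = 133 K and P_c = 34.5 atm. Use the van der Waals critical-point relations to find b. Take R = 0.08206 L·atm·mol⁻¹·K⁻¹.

b ≈ 0.03954 L/mol

From T_c = 8a/(27Rb) and P_c = a/(27b²): b = R T_c/(8 P_c).
b = (0.08206)(133)/(8×34.5) = 10.914/276.00 = 0.03954 L/mol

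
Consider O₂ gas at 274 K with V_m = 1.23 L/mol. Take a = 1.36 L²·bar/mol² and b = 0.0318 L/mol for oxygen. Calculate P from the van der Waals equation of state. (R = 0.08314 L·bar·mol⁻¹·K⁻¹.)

P = RT/(V_m − b) − a/V_m²
RT/(V_m − b) = (0.08314)(274)/(1.23 − 0.0318) = 22.780/1.1982 = 19.012 bar
a/V_m² = 1.36/(1.23)² = 0.89894 bar
P = 19.012 − 0.89894 = 18.11 bar

P ≈ 18.11 bar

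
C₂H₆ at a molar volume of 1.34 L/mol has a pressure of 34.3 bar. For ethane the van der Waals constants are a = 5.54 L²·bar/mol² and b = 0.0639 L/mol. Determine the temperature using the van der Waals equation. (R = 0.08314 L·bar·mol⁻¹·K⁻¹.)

T ≈ 573.8 K

T = (P + a/V_m²)(V_m − b)/R
P + a/V_m² = 34.3 + 5.54/(1.34)² = 37.385 bar
V_m − b = 1.34 − 0.0639 = 1.2761 L/mol
T = (37.385)(1.2761)/0.08314 = 573.8 K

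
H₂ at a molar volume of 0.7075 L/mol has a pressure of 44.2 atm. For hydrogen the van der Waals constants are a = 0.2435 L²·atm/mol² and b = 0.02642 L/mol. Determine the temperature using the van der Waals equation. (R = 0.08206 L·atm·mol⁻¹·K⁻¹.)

T ≈ 370.9 K

T = (P + a/V_m²)(V_m − b)/R
P + a/V_m² = 44.2 + 0.2435/(0.7075)² = 44.686 atm
V_m − b = 0.7075 − 0.02642 = 0.68108 L/mol
T = (44.686)(0.68108)/0.08206 = 370.9 K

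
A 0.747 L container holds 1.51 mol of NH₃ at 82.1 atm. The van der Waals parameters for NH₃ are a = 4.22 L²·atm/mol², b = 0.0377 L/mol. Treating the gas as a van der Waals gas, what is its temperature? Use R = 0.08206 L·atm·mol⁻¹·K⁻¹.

T ≈ 553.3 K

T = (P + a n²/V²)(V − nb)/(nR)
P + a n²/V² = 82.1 + (4.22)(1.51)²/(0.747)² = 99.343 atm
V − nb = 0.747 − (1.51)(0.0377) = 0.69007 L
T = (99.343)(0.69007)/((1.51)(0.08206)) = 553.3 K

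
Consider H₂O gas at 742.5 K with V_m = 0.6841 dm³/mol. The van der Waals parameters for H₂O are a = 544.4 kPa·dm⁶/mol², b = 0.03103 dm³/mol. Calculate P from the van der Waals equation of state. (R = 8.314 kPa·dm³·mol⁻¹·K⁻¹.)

P ≈ 8289 kPa

P = RT/(V_m − b) − a/V_m²
RT/(V_m − b) = (8.314)(742.5)/(0.6841 − 0.03103) = 6173.1/0.65307 = 9452.4 kPa
a/V_m² = 544.4/(0.6841)² = 1163.3 kPa
P = 9452.4 − 1163.3 = 8289 kPa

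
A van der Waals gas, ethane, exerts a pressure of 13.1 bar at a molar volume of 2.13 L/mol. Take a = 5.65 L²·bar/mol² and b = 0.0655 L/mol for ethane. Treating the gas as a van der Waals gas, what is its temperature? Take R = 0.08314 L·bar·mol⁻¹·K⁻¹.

T ≈ 356.2 K

T = (P + a/V_m²)(V_m − b)/R
P + a/V_m² = 13.1 + 5.65/(2.13)² = 14.345 bar
V_m − b = 2.13 − 0.0655 = 2.0645 L/mol
T = (14.345)(2.0645)/0.08314 = 356.2 K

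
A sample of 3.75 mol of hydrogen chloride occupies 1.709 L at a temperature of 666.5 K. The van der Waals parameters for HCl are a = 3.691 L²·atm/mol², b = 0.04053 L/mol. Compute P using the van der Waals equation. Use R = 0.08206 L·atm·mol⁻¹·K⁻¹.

P = nRT/(V − nb) − a n²/V²
nRT/(V − nb) = (3.75)(0.08206)(666.5)/(1.709 − 3.75×0.04053) = 205.10/1.5570 = 131.73 atm
a n²/V² = (3.691)(3.75)²/(1.709)² = 17.771 atm
P = 131.73 − 17.771 = 114.0 atm

P ≈ 114.0 atm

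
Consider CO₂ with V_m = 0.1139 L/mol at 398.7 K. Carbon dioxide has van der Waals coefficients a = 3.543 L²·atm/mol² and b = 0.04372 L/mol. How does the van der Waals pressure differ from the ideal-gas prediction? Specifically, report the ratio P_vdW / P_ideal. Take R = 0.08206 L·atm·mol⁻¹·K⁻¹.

P_vdW / P_ideal ≈ 0.6722

Ideal: P_ideal = RT/V_m = (0.08206)(398.7)/0.1139 = 287.246 atm
vdW: P = RT/(V_m − b) − a/V_m² = 32.7173/0.0701800 − 3.543/0.0129732 = 466.191 − 273.101 = 193.090 atm
Ratio = 193.090/287.246 = 0.6722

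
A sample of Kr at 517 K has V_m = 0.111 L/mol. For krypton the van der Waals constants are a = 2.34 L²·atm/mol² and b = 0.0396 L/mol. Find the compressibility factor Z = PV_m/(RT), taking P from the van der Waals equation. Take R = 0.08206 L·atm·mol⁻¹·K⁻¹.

Z ≈ 1.058

P = RT/(V_m − b) − a/V_m² = (0.08206)(517)/(0.111 − 0.0396) − 2.34/(0.111)²
  = 42.425/0.071400 − 189.92 = 594.19 − 189.92 = 404.27 atm
Z = PV_m/(RT) = (404.27)(0.111)/((0.08206)(517)) = 44.874/42.425 = 1.058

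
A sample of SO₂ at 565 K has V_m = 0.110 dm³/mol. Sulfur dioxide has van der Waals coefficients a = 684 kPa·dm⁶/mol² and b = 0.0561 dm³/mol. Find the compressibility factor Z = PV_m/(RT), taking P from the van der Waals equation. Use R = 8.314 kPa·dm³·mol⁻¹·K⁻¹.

Z ≈ 0.7171

P = RT/(V_m − b) − a/V_m² = (8.314)(565)/(0.110 − 0.0561) − 684/(0.110)²
  = 4697.4/0.053900 − 56529 = 87150 − 56529 = 30621 kPa
Z = PV_m/(RT) = (30621)(0.110)/((8.314)(565)) = 3368.3/4697.4 = 0.7171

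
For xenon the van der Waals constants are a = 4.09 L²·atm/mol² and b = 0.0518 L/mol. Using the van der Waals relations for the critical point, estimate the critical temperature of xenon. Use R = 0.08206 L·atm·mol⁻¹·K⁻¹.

T_c ≈ 285.1 K

For a van der Waals gas, T_c = 8a/(27Rb).
T_c = 8×4.09/(27×0.08206×0.0518) = 32.720/0.11477 = 285.1 K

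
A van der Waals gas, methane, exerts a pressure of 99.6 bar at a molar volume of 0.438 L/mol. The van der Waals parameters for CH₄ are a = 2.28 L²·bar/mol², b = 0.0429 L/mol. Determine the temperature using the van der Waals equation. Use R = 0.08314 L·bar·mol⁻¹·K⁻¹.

T = (P + a/V_m²)(V_m − b)/R
P + a/V_m² = 99.6 + 2.28/(0.438)² = 111.48 bar
V_m − b = 0.438 − 0.0429 = 0.39510 L/mol
T = (111.48)(0.39510)/0.08314 = 529.8 K

T ≈ 529.8 K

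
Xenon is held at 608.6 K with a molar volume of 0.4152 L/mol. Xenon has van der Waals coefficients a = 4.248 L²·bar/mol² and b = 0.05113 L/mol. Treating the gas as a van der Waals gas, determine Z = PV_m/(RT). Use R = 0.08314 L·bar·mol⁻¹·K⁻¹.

Z ≈ 0.9382

P = RT/(V_m − b) − a/V_m² = (0.08314)(608.6)/(0.4152 − 0.05113) − 4.248/(0.4152)²
  = 50.599/0.36407 − 24.642 = 138.98 − 24.642 = 114.34 bar
Z = PV_m/(RT) = (114.34)(0.4152)/((0.08314)(608.6)) = 47.474/50.599 = 0.9382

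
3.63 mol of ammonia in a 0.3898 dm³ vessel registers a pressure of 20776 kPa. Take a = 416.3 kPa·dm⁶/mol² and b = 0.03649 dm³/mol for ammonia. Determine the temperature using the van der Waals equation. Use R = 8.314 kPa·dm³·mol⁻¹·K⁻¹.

T ≈ 485.0 K

T = (P + a n²/V²)(V − nb)/(nR)
P + a n²/V² = 20776 + (416.3)(3.63)²/(0.3898)² = 56878 kPa
V − nb = 0.3898 − (3.63)(0.03649) = 0.25734 dm³
T = (56878)(0.25734)/((3.63)(8.314)) = 485.0 K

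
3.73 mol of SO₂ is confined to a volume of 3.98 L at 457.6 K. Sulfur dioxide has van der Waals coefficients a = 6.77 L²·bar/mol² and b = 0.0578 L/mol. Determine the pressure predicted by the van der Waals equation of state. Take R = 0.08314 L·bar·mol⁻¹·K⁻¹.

P ≈ 31.75 bar

P = nRT/(V − nb) − a n²/V²
nRT/(V − nb) = (3.73)(0.08314)(457.6)/(3.98 − 3.73×0.0578) = 141.91/3.7644 = 37.698 bar
a n²/V² = (6.77)(3.73)²/(3.98)² = 5.9462 bar
P = 37.698 − 5.9462 = 31.75 bar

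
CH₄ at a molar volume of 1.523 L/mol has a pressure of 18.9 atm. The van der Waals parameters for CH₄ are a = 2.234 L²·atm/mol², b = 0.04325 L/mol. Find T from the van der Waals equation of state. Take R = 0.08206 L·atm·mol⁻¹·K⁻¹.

T ≈ 358.2 K

T = (P + a/V_m²)(V_m − b)/R
P + a/V_m² = 18.9 + 2.234/(1.523)² = 19.863 atm
V_m − b = 1.523 − 0.04325 = 1.4798 L/mol
T = (19.863)(1.4798)/0.08206 = 358.2 K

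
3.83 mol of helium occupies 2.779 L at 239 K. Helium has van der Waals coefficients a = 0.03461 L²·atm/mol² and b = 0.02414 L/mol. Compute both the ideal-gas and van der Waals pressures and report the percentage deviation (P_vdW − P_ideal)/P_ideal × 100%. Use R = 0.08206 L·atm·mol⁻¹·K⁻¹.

3.20 %

Ideal: P_ideal = nRT/V = (3.83)(0.08206)(239)/2.779 = 27.0296 atm
vdW: P = nRT/(V − nb) − a n²/V² = 75.1153/2.68654 − 0.507691/7.72284 = 27.9599 − 0.0657389 = 27.8942 atm
% deviation = (27.8942 − 27.0296)/27.0296 × 100% = 3.20%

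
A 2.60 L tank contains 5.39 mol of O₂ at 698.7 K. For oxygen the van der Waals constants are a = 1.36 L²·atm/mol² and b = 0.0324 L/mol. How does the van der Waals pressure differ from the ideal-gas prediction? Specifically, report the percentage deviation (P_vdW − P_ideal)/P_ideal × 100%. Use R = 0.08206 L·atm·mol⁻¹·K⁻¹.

2.28 %

Ideal: P_ideal = nRT/V = (5.39)(0.08206)(698.7)/2.60 = 118.861 atm
vdW: P = nRT/(V − nb) − a n²/V² = 309.037/2.42536 − 39.5109/6.76000 = 127.419 − 5.84481 = 121.574 atm
% deviation = (121.574 − 118.861)/118.861 × 100% = 2.28%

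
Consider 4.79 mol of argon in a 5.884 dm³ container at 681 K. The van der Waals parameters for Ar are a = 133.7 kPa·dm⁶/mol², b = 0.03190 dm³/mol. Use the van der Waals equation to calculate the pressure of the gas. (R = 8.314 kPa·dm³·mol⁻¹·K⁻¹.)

P ≈ 4643 kPa

P = nRT/(V − nb) − a n²/V²
nRT/(V − nb) = (4.79)(8.314)(681)/(5.884 − 4.79×0.03190) = 27120/5.7312 = 4732.0 kPa
a n²/V² = (133.7)(4.79)²/(5.884)² = 88.605 kPa
P = 4732.0 − 88.605 = 4643 kPa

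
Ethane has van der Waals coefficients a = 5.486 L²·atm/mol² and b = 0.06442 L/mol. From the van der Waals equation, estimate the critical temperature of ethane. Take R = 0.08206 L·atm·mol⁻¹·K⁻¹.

For a van der Waals gas, T_c = 8a/(27Rb).
T_c = 8×5.486/(27×0.08206×0.06442) = 43.888/0.14273 = 307.5 K

T_c ≈ 307.5 K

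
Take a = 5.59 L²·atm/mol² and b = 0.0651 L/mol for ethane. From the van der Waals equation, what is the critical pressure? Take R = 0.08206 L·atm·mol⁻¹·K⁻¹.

For a van der Waals gas, P_c = a/(27b²).
P_c = 5.59/(27×(0.0651)²) = 5.59/0.11443 = 48.85 atm

P_c ≈ 48.85 atm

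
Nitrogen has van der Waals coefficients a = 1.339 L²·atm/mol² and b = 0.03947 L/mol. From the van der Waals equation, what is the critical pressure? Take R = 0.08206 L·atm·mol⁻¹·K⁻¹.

For a van der Waals gas, P_c = a/(27b²).
P_c = 1.339/(27×(0.03947)²) = 1.339/0.042063 = 31.83 atm

P_c ≈ 31.83 atm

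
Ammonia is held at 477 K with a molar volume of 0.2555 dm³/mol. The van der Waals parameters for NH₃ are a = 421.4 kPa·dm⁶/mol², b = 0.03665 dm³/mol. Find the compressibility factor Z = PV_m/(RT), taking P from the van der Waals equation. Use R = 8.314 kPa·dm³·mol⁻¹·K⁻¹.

P = RT/(V_m − b) − a/V_m² = (8.314)(477)/(0.2555 − 0.03665) − 421.4/(0.2555)²
  = 3965.8/0.21885 − 6455.2 = 18121 − 6455.2 = 11666 kPa
Z = PV_m/(RT) = (11666)(0.2555)/((8.314)(477)) = 2980.7/3965.8 = 0.7516

Z ≈ 0.7516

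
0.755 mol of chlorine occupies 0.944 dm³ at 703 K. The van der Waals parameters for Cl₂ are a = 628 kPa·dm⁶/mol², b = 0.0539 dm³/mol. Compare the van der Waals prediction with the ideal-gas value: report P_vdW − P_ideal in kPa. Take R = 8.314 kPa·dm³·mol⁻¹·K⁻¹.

ΔP ≈ -191.1 kPa

Ideal: P_ideal = nRT/V = (0.755)(8.314)(703)/0.944 = 4674.56 kPa
vdW: P = nRT/(V − nb) − a n²/V² = 4412.78/0.903306 − 357.976/0.891136 = 4885.14 − 401.707 = 4483.43 kPa
ΔP = 4483.43 − 4674.56 = -191.1 kPa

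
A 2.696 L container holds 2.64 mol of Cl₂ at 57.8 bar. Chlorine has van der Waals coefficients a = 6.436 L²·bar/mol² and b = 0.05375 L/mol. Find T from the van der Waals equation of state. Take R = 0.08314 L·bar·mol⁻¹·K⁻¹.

T = (P + a n²/V²)(V − nb)/(nR)
P + a n²/V² = 57.8 + (6.436)(2.64)²/(2.696)² = 63.971 bar
V − nb = 2.696 − (2.64)(0.05375) = 2.5541 L
T = (63.971)(2.5541)/((2.64)(0.08314)) = 744.4 K

T ≈ 744.4 K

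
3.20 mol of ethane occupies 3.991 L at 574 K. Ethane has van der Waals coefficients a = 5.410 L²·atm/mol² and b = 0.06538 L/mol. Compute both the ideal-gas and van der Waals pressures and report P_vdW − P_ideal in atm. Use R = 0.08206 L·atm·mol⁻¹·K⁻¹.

Ideal: P_ideal = nRT/V = (3.20)(0.08206)(574)/3.991 = 37.7669 atm
vdW: P = nRT/(V − nb) − a n²/V² = 150.728/3.78178 − 55.3984/15.9281 = 39.8564 − 3.47803 = 36.3784 atm
ΔP = 36.3784 − 37.7669 = -1.389 atm

ΔP ≈ -1.389 atm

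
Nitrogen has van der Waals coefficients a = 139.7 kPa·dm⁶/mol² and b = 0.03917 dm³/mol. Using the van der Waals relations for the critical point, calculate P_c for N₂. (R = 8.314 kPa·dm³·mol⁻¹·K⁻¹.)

For a van der Waals gas, P_c = a/(27b²).
P_c = 139.7/(27×(0.03917)²) = 139.7/0.041426 = 3372 kPa

P_c ≈ 3372 kPa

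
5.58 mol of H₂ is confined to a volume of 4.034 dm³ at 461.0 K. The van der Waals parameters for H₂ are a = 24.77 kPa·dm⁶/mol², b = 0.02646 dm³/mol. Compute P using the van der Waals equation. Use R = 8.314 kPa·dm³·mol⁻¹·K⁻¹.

P = nRT/(V − nb) − a n²/V²
nRT/(V − nb) = (5.58)(8.314)(461.0)/(4.034 − 5.58×0.02646) = 21387/3.8864 = 5503.0 kPa
a n²/V² = (24.77)(5.58)²/(4.034)² = 47.394 kPa
P = 5503.0 − 47.394 = 5456 kPa

P ≈ 5456 kPa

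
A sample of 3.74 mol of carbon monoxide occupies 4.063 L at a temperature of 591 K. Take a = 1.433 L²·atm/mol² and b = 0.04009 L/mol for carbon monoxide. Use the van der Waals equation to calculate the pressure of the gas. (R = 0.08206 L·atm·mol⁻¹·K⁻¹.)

P ≈ 45.14 atm

P = nRT/(V − nb) − a n²/V²
nRT/(V − nb) = (3.74)(0.08206)(591)/(4.063 − 3.74×0.04009) = 181.38/3.9131 = 46.352 atm
a n²/V² = (1.433)(3.74)²/(4.063)² = 1.2142 atm
P = 46.352 − 1.2142 = 45.14 atm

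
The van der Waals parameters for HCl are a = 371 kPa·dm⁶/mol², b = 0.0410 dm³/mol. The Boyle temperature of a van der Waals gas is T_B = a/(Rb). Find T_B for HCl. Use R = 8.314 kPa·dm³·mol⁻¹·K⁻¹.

For a van der Waals gas the second virial coefficient B₂ = b − a/(RT) vanishes at T_B = a/(Rb).
T_B = 371/(8.314×0.0410) = 371/0.34087 = 1088 K

T_B ≈ 1088 K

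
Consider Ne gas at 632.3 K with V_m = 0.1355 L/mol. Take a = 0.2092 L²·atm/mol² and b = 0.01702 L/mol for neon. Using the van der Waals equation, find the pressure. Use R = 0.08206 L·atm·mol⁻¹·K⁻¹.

P = RT/(V_m − b) − a/V_m²
RT/(V_m − b) = (0.08206)(632.3)/(0.1355 − 0.01702) = 51.887/0.11848 = 437.94 atm
a/V_m² = 0.2092/(0.1355)² = 11.394 atm
P = 437.94 − 11.394 = 426.5 atm

P ≈ 426.5 atm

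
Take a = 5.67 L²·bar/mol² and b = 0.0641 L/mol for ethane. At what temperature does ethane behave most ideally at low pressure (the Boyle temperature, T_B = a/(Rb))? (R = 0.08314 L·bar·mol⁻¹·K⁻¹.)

For a van der Waals gas the second virial coefficient B₂ = b − a/(RT) vanishes at T_B = a/(Rb).
T_B = 5.67/(0.08314×0.0641) = 5.67/0.0053293 = 1064 K

T_B ≈ 1064 K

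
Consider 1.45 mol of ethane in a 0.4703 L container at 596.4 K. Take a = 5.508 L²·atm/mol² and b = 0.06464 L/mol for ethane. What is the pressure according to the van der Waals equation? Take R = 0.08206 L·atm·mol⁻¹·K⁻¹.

P ≈ 136.1 atm

P = nRT/(V − nb) − a n²/V²
nRT/(V − nb) = (1.45)(0.08206)(596.4)/(0.4703 − 1.45×0.06464) = 70.964/0.37657 = 188.45 atm
a n²/V² = (5.508)(1.45)²/(0.4703)² = 52.358 atm
P = 188.45 − 52.358 = 136.1 atm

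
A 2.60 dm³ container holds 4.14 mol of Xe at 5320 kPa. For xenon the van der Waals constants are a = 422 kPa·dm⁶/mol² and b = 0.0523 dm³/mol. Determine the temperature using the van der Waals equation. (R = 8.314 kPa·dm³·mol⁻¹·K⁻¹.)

T ≈ 442.5 K

T = (P + a n²/V²)(V − nb)/(nR)
P + a n²/V² = 5320 + (422)(4.14)²/(2.60)² = 6390.0 kPa
V − nb = 2.60 − (4.14)(0.0523) = 2.3835 dm³
T = (6390.0)(2.3835)/((4.14)(8.314)) = 442.5 K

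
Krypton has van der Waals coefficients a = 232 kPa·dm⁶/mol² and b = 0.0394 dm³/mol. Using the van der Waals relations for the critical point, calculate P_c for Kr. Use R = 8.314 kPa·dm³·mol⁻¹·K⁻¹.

P_c ≈ 5535 kPa

For a van der Waals gas, P_c = a/(27b²).
P_c = 232/(27×(0.0394)²) = 232/0.041914 = 5535 kPa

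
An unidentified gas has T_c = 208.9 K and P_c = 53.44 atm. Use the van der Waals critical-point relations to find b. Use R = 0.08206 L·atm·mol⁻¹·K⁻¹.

b ≈ 0.04010 L/mol

From T_c = 8a/(27Rb) and P_c = a/(27b²): b = R T_c/(8 P_c).
b = (0.08206)(208.9)/(8×53.44) = 17.142/427.52 = 0.04010 L/mol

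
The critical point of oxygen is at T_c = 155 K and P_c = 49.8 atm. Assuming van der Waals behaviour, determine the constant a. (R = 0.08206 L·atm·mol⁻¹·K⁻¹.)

a ≈ 1.371 L²·atm/mol²

From T_c = 8a/(27Rb) and P_c = a/(27b²): a = 27 R² T_c²/(64 P_c).
a = 27×(0.08206)²×(155)²/(64×49.8) = 4368.1/3187.2 = 1.371 L²·atm/mol²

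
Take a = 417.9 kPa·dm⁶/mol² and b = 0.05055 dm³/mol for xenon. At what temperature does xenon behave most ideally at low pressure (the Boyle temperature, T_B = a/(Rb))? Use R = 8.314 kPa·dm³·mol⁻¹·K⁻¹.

T_B ≈ 994.4 K

For a van der Waals gas the second virial coefficient B₂ = b − a/(RT) vanishes at T_B = a/(Rb).
T_B = 417.9/(8.314×0.05055) = 417.9/0.42027 = 994.4 K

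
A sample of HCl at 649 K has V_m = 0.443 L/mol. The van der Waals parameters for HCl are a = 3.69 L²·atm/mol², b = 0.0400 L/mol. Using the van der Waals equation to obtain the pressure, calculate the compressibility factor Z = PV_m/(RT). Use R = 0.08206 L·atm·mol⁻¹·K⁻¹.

P = RT/(V_m − b) − a/V_m² = (0.08206)(649)/(0.443 − 0.0400) − 3.69/(0.443)²
  = 53.257/0.40300 − 18.803 = 132.15 − 18.803 = 113.35 atm
Z = PV_m/(RT) = (113.35)(0.443)/((0.08206)(649)) = 50.214/53.257 = 0.9429

Z ≈ 0.9429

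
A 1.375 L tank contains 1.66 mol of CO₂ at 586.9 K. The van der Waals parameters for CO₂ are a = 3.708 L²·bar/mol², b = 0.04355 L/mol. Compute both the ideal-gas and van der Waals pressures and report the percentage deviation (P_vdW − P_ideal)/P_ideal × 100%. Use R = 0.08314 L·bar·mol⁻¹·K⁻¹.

-3.62 %

Ideal: P_ideal = nRT/V = (1.66)(0.08314)(586.9)/1.375 = 58.9087 bar
vdW: P = nRT/(V − nb) − a n²/V² = 80.9995/1.30271 − 10.2178/1.89063 = 62.1777 − 5.40444 = 56.7733 bar
% deviation = (56.7733 − 58.9087)/58.9087 × 100% = -3.62%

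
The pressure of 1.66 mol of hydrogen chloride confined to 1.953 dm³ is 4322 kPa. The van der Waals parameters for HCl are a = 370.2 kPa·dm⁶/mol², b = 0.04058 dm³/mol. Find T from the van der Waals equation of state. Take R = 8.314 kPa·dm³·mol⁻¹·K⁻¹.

T = (P + a n²/V²)(V − nb)/(nR)
P + a n²/V² = 4322 + (370.2)(1.66)²/(1.953)² = 4589.5 kPa
V − nb = 1.953 − (1.66)(0.04058) = 1.8856 dm³
T = (4589.5)(1.8856)/((1.66)(8.314)) = 627.0 K

T ≈ 627.0 K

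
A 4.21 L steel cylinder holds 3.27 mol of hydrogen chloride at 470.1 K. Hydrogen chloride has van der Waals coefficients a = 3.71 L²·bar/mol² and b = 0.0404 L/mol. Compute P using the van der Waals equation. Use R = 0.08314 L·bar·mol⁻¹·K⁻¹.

P = nRT/(V − nb) − a n²/V²
nRT/(V − nb) = (3.27)(0.08314)(470.1)/(4.21 − 3.27×0.0404) = 127.81/4.0779 = 31.342 bar
a n²/V² = (3.71)(3.27)²/(4.21)² = 2.2382 bar
P = 31.342 − 2.2382 = 29.10 bar

P ≈ 29.10 bar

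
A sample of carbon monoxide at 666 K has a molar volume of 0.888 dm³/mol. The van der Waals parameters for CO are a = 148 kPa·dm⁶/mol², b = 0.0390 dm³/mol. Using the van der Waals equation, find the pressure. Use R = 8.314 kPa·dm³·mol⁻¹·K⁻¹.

P = RT/(V_m − b) − a/V_m²
RT/(V_m − b) = (8.314)(666)/(0.888 − 0.0390) = 5537.1/0.84900 = 6521.9 kPa
a/V_m² = 148/(0.888)² = 187.69 kPa
P = 6521.9 − 187.69 = 6334 kPa

P ≈ 6334 kPa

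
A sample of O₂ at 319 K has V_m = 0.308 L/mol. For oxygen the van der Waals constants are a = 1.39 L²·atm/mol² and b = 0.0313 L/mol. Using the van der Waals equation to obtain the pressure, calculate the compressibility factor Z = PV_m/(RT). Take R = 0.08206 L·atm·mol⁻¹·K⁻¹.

P = RT/(V_m − b) − a/V_m² = (0.08206)(319)/(0.308 − 0.0313) − 1.39/(0.308)²
  = 26.177/0.27670 − 14.653 = 94.604 − 14.653 = 79.951 atm
Z = PV_m/(RT) = (79.951)(0.308)/((0.08206)(319)) = 24.625/26.177 = 0.9407

Z ≈ 0.9407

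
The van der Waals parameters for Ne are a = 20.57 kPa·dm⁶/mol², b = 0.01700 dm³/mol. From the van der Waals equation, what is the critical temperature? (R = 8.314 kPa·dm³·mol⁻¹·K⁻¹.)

For a van der Waals gas, T_c = 8a/(27Rb).
T_c = 8×20.57/(27×8.314×0.01700) = 164.56/3.8161 = 43.12 K

T_c ≈ 43.12 K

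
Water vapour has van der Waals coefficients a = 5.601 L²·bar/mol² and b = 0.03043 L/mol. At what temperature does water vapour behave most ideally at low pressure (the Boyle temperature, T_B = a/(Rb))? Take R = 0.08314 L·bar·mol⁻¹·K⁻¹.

For a van der Waals gas the second virial coefficient B₂ = b − a/(RT) vanishes at T_B = a/(Rb).
T_B = 5.601/(0.08314×0.03043) = 5.601/0.0025300 = 2214 K

T_B ≈ 2214 K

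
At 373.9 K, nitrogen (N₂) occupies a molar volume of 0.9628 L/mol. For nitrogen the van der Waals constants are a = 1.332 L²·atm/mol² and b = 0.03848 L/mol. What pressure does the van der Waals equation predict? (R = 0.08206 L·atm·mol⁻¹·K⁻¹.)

P = RT/(V_m − b) − a/V_m²
RT/(V_m − b) = (0.08206)(373.9)/(0.9628 − 0.03848) = 30.682/0.92432 = 33.194 atm
a/V_m² = 1.332/(0.9628)² = 1.4369 atm
P = 33.194 − 1.4369 = 31.76 atm

P ≈ 31.76 atm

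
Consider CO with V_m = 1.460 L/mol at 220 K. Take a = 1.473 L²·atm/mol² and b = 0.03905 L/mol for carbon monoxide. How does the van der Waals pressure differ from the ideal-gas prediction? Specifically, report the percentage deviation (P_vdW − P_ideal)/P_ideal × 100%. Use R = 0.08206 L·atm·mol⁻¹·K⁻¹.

Ideal: P_ideal = RT/V_m = (0.08206)(220)/1.460 = 12.3652 atm
vdW: P = RT/(V_m − b) − a/V_m² = 18.0532/1.42095 − 1.473/2.13160 = 12.7050 − 0.691030 = 12.0140 atm
% deviation = (12.0140 − 12.3652)/12.3652 × 100% = -2.84%

-2.84 %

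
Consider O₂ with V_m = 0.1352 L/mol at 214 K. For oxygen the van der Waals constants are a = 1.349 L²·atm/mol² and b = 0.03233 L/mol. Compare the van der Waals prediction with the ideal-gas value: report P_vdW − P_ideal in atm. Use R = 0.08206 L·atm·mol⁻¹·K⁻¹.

Ideal: P_ideal = RT/V_m = (0.08206)(214)/0.1352 = 129.888 atm
vdW: P = RT/(V_m − b) − a/V_m² = 17.5608/0.102870 − 1.349/0.0182790 = 170.709 − 73.8005 = 96.909 atm
ΔP = 96.909 − 129.888 = -32.98 atm

ΔP ≈ -32.98 atm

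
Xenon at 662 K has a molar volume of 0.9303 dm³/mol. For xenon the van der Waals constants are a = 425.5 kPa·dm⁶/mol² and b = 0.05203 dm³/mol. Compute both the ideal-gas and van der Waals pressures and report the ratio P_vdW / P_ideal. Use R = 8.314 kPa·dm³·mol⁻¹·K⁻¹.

P_vdW / P_ideal ≈ 0.9761

Ideal: P_ideal = RT/V_m = (8.314)(662)/0.9303 = 5916.23 kPa
vdW: P = RT/(V_m − b) − a/V_m² = 5503.87/0.878270 − 425.5/0.865458 = 6266.72 − 491.647 = 5775.07 kPa
Ratio = 5775.07/5916.23 = 0.9761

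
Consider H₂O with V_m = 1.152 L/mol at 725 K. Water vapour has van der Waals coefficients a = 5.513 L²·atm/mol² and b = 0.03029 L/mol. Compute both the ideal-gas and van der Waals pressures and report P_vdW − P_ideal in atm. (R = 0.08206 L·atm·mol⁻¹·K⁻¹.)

Ideal: P_ideal = RT/V_m = (0.08206)(725)/1.152 = 51.6437 atm
vdW: P = RT/(V_m − b) − a/V_m² = 59.4935/1.12171 − 5.513/1.32710 = 53.0382 − 4.15417 = 48.8840 atm
ΔP = 48.8840 − 51.6437 = -2.760 atm

ΔP ≈ -2.760 atm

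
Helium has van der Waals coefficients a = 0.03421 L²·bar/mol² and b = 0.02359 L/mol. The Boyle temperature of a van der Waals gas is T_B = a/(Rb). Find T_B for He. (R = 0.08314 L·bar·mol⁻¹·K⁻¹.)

T_B ≈ 17.44 K

For a van der Waals gas the second virial coefficient B₂ = b − a/(RT) vanishes at T_B = a/(Rb).
T_B = 0.03421/(0.08314×0.02359) = 0.03421/0.0019613 = 17.44 K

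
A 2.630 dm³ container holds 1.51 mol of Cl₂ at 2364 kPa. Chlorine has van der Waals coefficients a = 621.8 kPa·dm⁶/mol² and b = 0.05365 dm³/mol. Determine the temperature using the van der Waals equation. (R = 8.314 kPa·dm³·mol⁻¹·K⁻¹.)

T ≈ 521.6 K

T = (P + a n²/V²)(V − nb)/(nR)
P + a n²/V² = 2364 + (621.8)(1.51)²/(2.630)² = 2569.0 kPa
V − nb = 2.630 − (1.51)(0.05365) = 2.5490 dm³
T = (2569.0)(2.5490)/((1.51)(8.314)) = 521.6 K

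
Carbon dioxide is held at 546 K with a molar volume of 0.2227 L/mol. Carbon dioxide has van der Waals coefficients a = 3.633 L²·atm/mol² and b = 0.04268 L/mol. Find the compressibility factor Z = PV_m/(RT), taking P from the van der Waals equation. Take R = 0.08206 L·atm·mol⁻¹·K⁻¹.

Z ≈ 0.8730

P = RT/(V_m − b) − a/V_m² = (0.08206)(546)/(0.2227 − 0.04268) − 3.633/(0.2227)²
  = 44.805/0.18002 − 73.253 = 248.89 − 73.253 = 175.64 atm
Z = PV_m/(RT) = (175.64)(0.2227)/((0.08206)(546)) = 39.115/44.805 = 0.8730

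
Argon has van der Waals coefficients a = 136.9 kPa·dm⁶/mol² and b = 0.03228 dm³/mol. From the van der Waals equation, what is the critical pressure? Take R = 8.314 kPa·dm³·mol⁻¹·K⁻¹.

For a van der Waals gas, P_c = a/(27b²).
P_c = 136.9/(27×(0.03228)²) = 136.9/0.028134 = 4866 kPa

P_c ≈ 4866 kPa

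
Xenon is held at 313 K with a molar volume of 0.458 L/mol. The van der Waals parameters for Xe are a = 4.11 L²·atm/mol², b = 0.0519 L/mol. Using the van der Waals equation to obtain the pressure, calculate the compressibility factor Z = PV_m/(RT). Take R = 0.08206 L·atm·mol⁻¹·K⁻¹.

P = RT/(V_m − b) − a/V_m² = (0.08206)(313)/(0.458 − 0.0519) − 4.11/(0.458)²
  = 25.685/0.40610 − 19.593 = 63.248 − 19.593 = 43.655 atm
Z = PV_m/(RT) = (43.655)(0.458)/((0.08206)(313)) = 19.994/25.685 = 0.7784

Z ≈ 0.7784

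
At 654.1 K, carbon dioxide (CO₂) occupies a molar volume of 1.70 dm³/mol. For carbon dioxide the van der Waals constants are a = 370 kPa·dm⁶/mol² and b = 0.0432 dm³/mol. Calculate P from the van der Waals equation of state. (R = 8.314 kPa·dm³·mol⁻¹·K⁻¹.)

P ≈ 3154 kPa

P = RT/(V_m − b) − a/V_m²
RT/(V_m − b) = (8.314)(654.1)/(1.70 − 0.0432) = 5438.2/1.6568 = 3282.4 kPa
a/V_m² = 370/(1.70)² = 128.03 kPa
P = 3282.4 − 128.03 = 3154 kPa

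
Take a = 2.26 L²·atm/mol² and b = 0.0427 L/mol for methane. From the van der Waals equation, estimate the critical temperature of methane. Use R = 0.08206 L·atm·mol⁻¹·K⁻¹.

For a van der Waals gas, T_c = 8a/(27Rb).
T_c = 8×2.26/(27×0.08206×0.0427) = 18.080/0.094607 = 191.1 K

T_c ≈ 191.1 K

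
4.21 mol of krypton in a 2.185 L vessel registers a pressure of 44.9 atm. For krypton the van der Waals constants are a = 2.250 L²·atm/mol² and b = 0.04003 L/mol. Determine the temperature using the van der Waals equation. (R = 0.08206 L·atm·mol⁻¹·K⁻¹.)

T ≈ 310.8 K

T = (P + a n²/V²)(V − nb)/(nR)
P + a n²/V² = 44.9 + (2.250)(4.21)²/(2.185)² = 53.253 atm
V − nb = 2.185 − (4.21)(0.04003) = 2.0165 L
T = (53.253)(2.0165)/((4.21)(0.08206)) = 310.8 K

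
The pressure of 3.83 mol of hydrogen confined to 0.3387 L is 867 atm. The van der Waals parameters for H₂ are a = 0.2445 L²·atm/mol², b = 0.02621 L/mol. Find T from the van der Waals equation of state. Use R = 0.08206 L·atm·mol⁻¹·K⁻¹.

T = (P + a n²/V²)(V − nb)/(nR)
P + a n²/V² = 867 + (0.2445)(3.83)²/(0.3387)² = 898.26 atm
V − nb = 0.3387 − (3.83)(0.02621) = 0.23832 L
T = (898.26)(0.23832)/((3.83)(0.08206)) = 681.1 K

T ≈ 681.1 K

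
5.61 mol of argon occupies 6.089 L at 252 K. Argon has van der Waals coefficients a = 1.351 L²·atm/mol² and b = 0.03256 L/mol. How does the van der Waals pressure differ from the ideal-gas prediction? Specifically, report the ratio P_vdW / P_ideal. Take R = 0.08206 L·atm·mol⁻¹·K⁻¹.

P_vdW / P_ideal ≈ 0.9707

Ideal: P_ideal = nRT/V = (5.61)(0.08206)(252)/6.089 = 19.0524 atm
vdW: P = nRT/(V − nb) − a n²/V² = 116.010/5.90634 − 42.5188/37.0759 = 19.6416 − 1.14680 = 18.4948 atm
Ratio = 18.4948/19.0524 = 0.9707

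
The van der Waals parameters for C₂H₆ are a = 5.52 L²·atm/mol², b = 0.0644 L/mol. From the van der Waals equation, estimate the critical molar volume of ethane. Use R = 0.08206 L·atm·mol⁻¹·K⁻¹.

V_m,c ≈ 0.1932 L/mol

For a van der Waals gas, V_m,c = 3b.
V_m,c = 3×0.0644 = 0.1932 L/mol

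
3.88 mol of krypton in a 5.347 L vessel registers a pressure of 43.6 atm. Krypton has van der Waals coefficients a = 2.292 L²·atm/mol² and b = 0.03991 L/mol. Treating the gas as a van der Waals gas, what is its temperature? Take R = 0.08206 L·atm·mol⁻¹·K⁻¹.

T ≈ 730.7 K

T = (P + a n²/V²)(V − nb)/(nR)
P + a n²/V² = 43.6 + (2.292)(3.88)²/(5.347)² = 44.807 atm
V − nb = 5.347 − (3.88)(0.03991) = 5.1921 L
T = (44.807)(5.1921)/((3.88)(0.08206)) = 730.7 K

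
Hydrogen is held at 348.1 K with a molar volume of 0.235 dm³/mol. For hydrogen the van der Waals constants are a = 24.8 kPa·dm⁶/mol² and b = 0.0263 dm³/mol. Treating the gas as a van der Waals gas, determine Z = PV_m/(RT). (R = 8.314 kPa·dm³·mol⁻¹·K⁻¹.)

P = RT/(V_m − b) − a/V_m² = (8.314)(348.1)/(0.235 − 0.0263) − 24.8/(0.235)²
  = 2894.1/0.20870 − 449.07 = 13867 − 449.07 = 13418 kPa
Z = PV_m/(RT) = (13418)(0.235)/((8.314)(348.1)) = 3153.2/2894.1 = 1.090

Z ≈ 1.090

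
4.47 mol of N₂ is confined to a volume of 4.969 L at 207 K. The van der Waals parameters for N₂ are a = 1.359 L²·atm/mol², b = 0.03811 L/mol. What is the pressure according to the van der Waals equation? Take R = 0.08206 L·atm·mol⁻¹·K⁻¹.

P = nRT/(V − nb) − a n²/V²
nRT/(V − nb) = (4.47)(0.08206)(207)/(4.969 − 4.47×0.03811) = 75.929/4.7986 = 15.823 atm
a n²/V² = (1.359)(4.47)²/(4.969)² = 1.0998 atm
P = 15.823 − 1.0998 = 14.72 atm

P ≈ 14.72 atm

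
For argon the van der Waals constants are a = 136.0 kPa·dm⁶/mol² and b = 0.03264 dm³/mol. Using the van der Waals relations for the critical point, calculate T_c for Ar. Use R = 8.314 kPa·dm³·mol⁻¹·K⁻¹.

For a van der Waals gas, T_c = 8a/(27Rb).
T_c = 8×136.0/(27×8.314×0.03264) = 1088.0/7.3270 = 148.5 K

T_c ≈ 148.5 K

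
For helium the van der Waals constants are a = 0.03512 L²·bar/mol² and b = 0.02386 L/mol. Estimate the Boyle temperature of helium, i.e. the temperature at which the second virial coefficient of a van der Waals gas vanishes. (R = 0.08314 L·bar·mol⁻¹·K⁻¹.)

For a van der Waals gas the second virial coefficient B₂ = b − a/(RT) vanishes at T_B = a/(Rb).
T_B = 0.03512/(0.08314×0.02386) = 0.03512/0.0019837 = 17.70 K

T_B ≈ 17.70 K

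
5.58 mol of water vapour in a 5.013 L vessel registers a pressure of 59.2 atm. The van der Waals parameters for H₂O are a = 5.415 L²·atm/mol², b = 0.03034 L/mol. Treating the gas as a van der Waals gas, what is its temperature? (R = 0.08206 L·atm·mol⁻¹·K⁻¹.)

T ≈ 697.2 K

T = (P + a n²/V²)(V − nb)/(nR)
P + a n²/V² = 59.2 + (5.415)(5.58)²/(5.013)² = 65.909 atm
V − nb = 5.013 − (5.58)(0.03034) = 4.8437 L
T = (65.909)(4.8437)/((5.58)(0.08206)) = 697.2 K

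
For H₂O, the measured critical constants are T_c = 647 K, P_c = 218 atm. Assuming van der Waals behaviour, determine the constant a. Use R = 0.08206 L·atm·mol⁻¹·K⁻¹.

From T_c = 8a/(27Rb) and P_c = a/(27b²): a = 27 R² T_c²/(64 P_c).
a = 27×(0.08206)²×(647)²/(64×218) = 76109/13952 = 5.455 L²·atm/mol²

a ≈ 5.455 L²·atm/mol²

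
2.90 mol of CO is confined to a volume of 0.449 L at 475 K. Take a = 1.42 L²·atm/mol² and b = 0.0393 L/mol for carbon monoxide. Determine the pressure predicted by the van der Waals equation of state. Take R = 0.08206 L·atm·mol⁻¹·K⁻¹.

P ≈ 278.2 atm

P = nRT/(V − nb) − a n²/V²
nRT/(V − nb) = (2.90)(0.08206)(475)/(0.449 − 2.90×0.0393) = 113.04/0.33503 = 337.40 atm
a n²/V² = (1.42)(2.90)²/(0.449)² = 59.237 atm
P = 337.40 − 59.237 = 278.2 atm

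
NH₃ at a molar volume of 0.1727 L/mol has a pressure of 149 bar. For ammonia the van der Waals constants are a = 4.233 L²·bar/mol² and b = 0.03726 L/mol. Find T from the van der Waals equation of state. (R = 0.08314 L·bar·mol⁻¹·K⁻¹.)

T ≈ 473.9 K

T = (P + a/V_m²)(V_m − b)/R
P + a/V_m² = 149 + 4.233/(0.1727)² = 290.93 bar
V_m − b = 0.1727 − 0.03726 = 0.13544 L/mol
T = (290.93)(0.13544)/0.08314 = 473.9 K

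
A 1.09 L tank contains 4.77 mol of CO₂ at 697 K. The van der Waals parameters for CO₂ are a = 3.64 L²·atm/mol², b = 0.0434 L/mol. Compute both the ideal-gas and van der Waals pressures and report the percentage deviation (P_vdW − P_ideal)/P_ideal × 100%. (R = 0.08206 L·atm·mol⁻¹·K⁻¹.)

-4.40 %

Ideal: P_ideal = nRT/V = (4.77)(0.08206)(697)/1.09 = 250.297 atm
vdW: P = nRT/(V − nb) − a n²/V² = 272.824/0.882982 − 82.8206/1.18810 = 308.980 − 69.7084 = 239.272 atm
% deviation = (239.272 − 250.297)/250.297 × 100% = -4.40%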